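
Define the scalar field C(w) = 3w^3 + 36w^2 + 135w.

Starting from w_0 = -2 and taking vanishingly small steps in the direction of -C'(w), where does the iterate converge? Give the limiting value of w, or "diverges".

C'(w) = 9(w + 3)(w + 5), so C'(-2) = 27.
Gradient descent moves in the -C' direction, i.e. w is decreasing.
The nearest critical point in that direction is w = -3, where C'' = 18 > 0 (a local minimum). The iterate converges there.

-3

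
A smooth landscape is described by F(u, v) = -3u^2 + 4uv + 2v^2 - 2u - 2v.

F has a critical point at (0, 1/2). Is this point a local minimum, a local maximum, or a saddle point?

The Hessian of F is constant: H = [[-6, 4], [4, 4]].
det(H) = (-6)·4 − 4² = -40.
Since det(H) < 0, H is indefinite and the critical point is a saddle point.

saddle point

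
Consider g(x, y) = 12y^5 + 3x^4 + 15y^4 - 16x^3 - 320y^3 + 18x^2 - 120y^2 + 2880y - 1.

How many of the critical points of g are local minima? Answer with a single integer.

4

g separates as a function of x plus a function of y, so ∇g=0 decouples.
∂g/∂x = 12x(x - 3)(x - 1) = 0 at x ∈ {0, 1, 3}; ∂g/∂y = 60(y - 3)(y - 2)(y + 2)(y + 4) = 0 at y ∈ {-4, -2, 2, 3}.
The Hessian is diagonal: diag(g_xx, g_yy). Second derivatives: g_xx(0)=36, g_xx(1)=-24, g_xx(3)=72; g_yy(-4)=-5040, g_yy(-2)=2400, g_yy(2)=-1440, g_yy(3)=2100.
Local minima occur where both diagonal entries positive: (0, -2), (0, 3), (3, -2), (3, 3). Count: 4.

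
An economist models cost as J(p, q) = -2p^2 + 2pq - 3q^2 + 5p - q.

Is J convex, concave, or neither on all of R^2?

concave

J is quadratic, so its Hessian is the constant matrix H = [[-4, 2], [2, -6]].
det(H) = 20, tr(H) = -10.
det(H) > 0 and tr(H) < 0, so H is negative definite everywhere: concave.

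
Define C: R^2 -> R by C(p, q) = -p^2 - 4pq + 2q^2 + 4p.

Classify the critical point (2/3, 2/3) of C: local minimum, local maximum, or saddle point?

The Hessian of C is constant: H = [[-2, -4], [-4, 4]].
det(H) = (-2)·4 − (-4)² = -24.
Since det(H) < 0, H is indefinite and the critical point is a saddle point.

saddle point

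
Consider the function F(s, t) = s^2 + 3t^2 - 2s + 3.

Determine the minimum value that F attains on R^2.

F(s,t) separates as P(s) + Q(t) + 3, so its minimum is min P + min Q + 3.
P'(s) = 2s - 2 vanishes at s ∈ {1}; Q'(t) = 6t vanishes at t ∈ {0}.
Local minima of P (where P''>0): P(1)=-1. Local minima of Q: Q(0)=0.
So the global minimum of F is P(1) + Q(0) + 3 = -1 + 0 + 3 = 2, attained at (1, 0).

2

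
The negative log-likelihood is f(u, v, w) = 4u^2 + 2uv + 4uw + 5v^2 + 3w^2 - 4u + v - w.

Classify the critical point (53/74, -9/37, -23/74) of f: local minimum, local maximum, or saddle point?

The Hessian is constant: H = [[8, 2, 4], [2, 10, 0], [4, 0, 6]].
Leading principal minors: Δ₁ = 8, Δ₂ = 76, Δ₃ = 296.
All leading minors are positive, so H is positive definite: a local minimum.

local minimum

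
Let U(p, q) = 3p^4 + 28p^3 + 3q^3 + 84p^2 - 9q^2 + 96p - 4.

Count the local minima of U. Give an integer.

2

U separates as a function of p plus a function of q, so ∇U=0 decouples.
∂U/∂p = 12(p + 1)(p + 2)(p + 4) = 0 at p ∈ {-4, -2, -1}; ∂U/∂q = 9q(q - 2) = 0 at q ∈ {0, 2}.
The Hessian is diagonal: diag(U_pp, U_qq). Second derivatives: U_pp(-4)=72, U_pp(-2)=-24, U_pp(-1)=36; U_qq(0)=-18, U_qq(2)=18.
Local minima occur where both diagonal entries positive: (-4, 2), (-1, 2). Count: 2.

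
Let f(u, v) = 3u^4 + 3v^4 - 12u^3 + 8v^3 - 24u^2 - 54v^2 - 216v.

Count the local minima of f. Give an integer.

4

f separates as a function of u plus a function of v, so ∇f=0 decouples.
∂f/∂u = 12u(u - 4)(u + 1) = 0 at u ∈ {-1, 0, 4}; ∂f/∂v = 12(v - 3)(v + 2)(v + 3) = 0 at v ∈ {-3, -2, 3}.
The Hessian is diagonal: diag(f_uu, f_vv). Second derivatives: f_uu(-1)=60, f_uu(0)=-48, f_uu(4)=240; f_vv(-3)=72, f_vv(-2)=-60, f_vv(3)=360.
Local minima occur where both diagonal entries positive: (-1, -3), (-1, 3), (4, -3), (4, 3). Count: 4.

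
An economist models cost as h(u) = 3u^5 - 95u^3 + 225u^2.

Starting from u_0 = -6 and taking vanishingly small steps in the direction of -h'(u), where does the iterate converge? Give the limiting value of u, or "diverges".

diverges

h'(u) = 15u(u - 3)(u - 2)(u + 5), so h'(-6) = 6480.
Gradient descent moves in the -h' direction, i.e. u is decreasing.
There is no critical point below u=-6, and h' keeps the same sign, so the iterate runs off to −∞.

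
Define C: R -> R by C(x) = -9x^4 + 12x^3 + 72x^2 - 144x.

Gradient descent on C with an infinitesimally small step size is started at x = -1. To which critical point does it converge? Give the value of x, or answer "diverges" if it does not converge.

1

C'(x) = -36(x - 2)(x - 1)(x + 2), so C'(-1) = -216.
Gradient descent moves in the -C' direction, i.e. x is increasing.
The nearest critical point in that direction is x = 1, where C'' = 108 > 0 (a local minimum). The iterate converges there.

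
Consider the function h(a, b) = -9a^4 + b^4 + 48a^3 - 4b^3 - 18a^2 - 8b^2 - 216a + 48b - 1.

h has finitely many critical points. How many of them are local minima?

h separates as a function of a plus a function of b, so ∇h=0 decouples.
∂h/∂a = -36(a - 3)(a - 2)(a + 1) = 0 at a ∈ {-1, 2, 3}; ∂h/∂b = 4(b - 3)(b - 2)(b + 2) = 0 at b ∈ {-2, 2, 3}.
The Hessian is diagonal: diag(h_aa, h_bb). Second derivatives: h_aa(-1)=-432, h_aa(2)=108, h_aa(3)=-144; h_bb(-2)=80, h_bb(2)=-16, h_bb(3)=20.
Local minima occur where both diagonal entries positive: (2, -2), (2, 3). Count: 2.

2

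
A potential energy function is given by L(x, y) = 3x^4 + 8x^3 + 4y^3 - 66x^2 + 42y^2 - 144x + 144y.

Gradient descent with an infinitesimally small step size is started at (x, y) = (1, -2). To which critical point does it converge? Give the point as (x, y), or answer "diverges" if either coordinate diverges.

L is separable, so gradient descent decouples: x follows -∂L/∂x, y follows -∂L/∂y.
∂L/∂x = 12(x - 3)(x + 1)(x + 4); at x=1 this is -240, so x increases.
∂L/∂y = 12(y + 3)(y + 4); at y=-2 this is 24, so y decreases.
x converges to its nearest critical value 3 (a local min of the x-part); y converges to -3. The iterate converges to (3, -3).

(3, -3)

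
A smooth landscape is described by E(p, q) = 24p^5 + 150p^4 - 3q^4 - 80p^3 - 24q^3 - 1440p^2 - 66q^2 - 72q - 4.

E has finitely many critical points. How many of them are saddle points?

6

E separates as a function of p plus a function of q, so ∇E=0 decouples.
∂E/∂p = 120p(p - 2)(p + 3)(p + 4) = 0 at p ∈ {-4, -3, 0, 2}; ∂E/∂q = -12(q + 1)(q + 2)(q + 3) = 0 at q ∈ {-3, -2, -1}.
The Hessian is diagonal: diag(E_pp, E_qq). Second derivatives: E_pp(-4)=-2880, E_pp(-3)=1800, E_pp(0)=-2880, E_pp(2)=7200; E_qq(-3)=-24, E_qq(-2)=12, E_qq(-1)=-24.
Saddle points occur where the two diagonal entries have opposite signs: (-4, -2), (-3, -3), (-3, -1), (0, -2), (2, -3), (2, -1). Count: 6.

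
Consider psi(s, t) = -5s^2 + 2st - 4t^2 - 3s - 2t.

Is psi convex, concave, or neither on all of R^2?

psi is quadratic, so its Hessian is the constant matrix H = [[-10, 2], [2, -8]].
det(H) = 76, tr(H) = -18.
det(H) > 0 and tr(H) < 0, so H is negative definite everywhere: concave.

concave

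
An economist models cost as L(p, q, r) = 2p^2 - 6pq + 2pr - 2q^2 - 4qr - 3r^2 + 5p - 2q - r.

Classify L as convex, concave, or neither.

neither

L is quadratic, so its Hessian is the constant matrix H = [[4, -6, 2], [-6, -4, -4], [2, -4, -6]].
Leading principal minors: 4, -52, 360.
Neither pattern holds ⇒ H is indefinite ⇒ neither convex nor concave.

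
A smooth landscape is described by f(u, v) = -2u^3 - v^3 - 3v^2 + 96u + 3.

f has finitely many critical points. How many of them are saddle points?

2

f separates as a function of u plus a function of v, so ∇f=0 decouples.
∂f/∂u = -6(u - 4)(u + 4) = 0 at u ∈ {-4, 4}; ∂f/∂v = -3v(v + 2) = 0 at v ∈ {-2, 0}.
The Hessian is diagonal: diag(f_uu, f_vv). Second derivatives: f_uu(-4)=48, f_uu(4)=-48; f_vv(-2)=6, f_vv(0)=-6.
Saddle points occur where the two diagonal entries have opposite signs: (-4, 0), (4, -2). Count: 2.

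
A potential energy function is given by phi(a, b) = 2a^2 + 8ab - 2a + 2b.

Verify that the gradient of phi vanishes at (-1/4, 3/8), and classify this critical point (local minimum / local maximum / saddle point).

∇phi = (4a + 8b - 2, 8a + 2); substituting (-1/4, 3/8) gives ∇phi = (0, 0), so (-1/4, 3/8) is indeed a critical point.
The Hessian of phi is constant: H = [[4, 8], [8, 0]].
det(H) = 4·0 − 8² = -64.
Since det(H) < 0, H is indefinite and the critical point is a saddle point.

saddle point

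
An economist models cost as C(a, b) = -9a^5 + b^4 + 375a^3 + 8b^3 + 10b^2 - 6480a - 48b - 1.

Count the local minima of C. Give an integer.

4

C separates as a function of a plus a function of b, so ∇C=0 decouples.
∂C/∂a = -45(a - 4)(a - 3)(a + 3)(a + 4) = 0 at a ∈ {-4, -3, 3, 4}; ∂C/∂b = 4(b - 1)(b + 3)(b + 4) = 0 at b ∈ {-4, -3, 1}.
The Hessian is diagonal: diag(C_aa, C_bb). Second derivatives: C_aa(-4)=2520, C_aa(-3)=-1890, C_aa(3)=1890, C_aa(4)=-2520; C_bb(-4)=20, C_bb(-3)=-16, C_bb(1)=80.
Local minima occur where both diagonal entries positive: (-4, -4), (-4, 1), (3, -4), (3, 1). Count: 4.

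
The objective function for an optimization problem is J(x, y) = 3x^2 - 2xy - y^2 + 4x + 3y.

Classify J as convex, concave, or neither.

J is quadratic, so its Hessian is the constant matrix H = [[6, -2], [-2, -2]].
det(H) = -16, tr(H) = 4.
det(H) < 0, so H is indefinite: neither convex nor concave.

neither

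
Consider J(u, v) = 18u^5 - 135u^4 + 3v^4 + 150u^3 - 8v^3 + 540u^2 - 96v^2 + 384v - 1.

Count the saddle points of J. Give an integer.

6

J separates as a function of u plus a function of v, so ∇J=0 decouples.
∂J/∂u = 90u(u - 4)(u - 3)(u + 1) = 0 at u ∈ {-1, 0, 3, 4}; ∂J/∂v = 12(v - 4)(v - 2)(v + 4) = 0 at v ∈ {-4, 2, 4}.
The Hessian is diagonal: diag(J_uu, J_vv). Second derivatives: J_uu(-1)=-1800, J_uu(0)=1080, J_uu(3)=-1080, J_uu(4)=1800; J_vv(-4)=576, J_vv(2)=-144, J_vv(4)=192.
Saddle points occur where the two diagonal entries have opposite signs: (-1, -4), (-1, 4), (0, 2), (3, -4), (3, 4), (4, 2). Count: 6.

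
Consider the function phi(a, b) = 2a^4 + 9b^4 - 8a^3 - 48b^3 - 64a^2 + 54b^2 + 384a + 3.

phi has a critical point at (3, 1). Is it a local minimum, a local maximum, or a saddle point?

The mixed partial ∂²phi/∂a∂b is 0, so the Hessian at any point is diag(phi_aa, phi_bb) = diag(8(3a^2 - 6a - 16), 36(3b^2 - 8b + 3)).
At (3, 1): H = diag(-56, -72).
Both eigenvalues are negative, so H is negative definite: a local maximum.

local maximum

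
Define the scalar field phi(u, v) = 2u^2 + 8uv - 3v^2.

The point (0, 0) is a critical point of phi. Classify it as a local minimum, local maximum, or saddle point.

The Hessian of phi is constant: H = [[4, 8], [8, -6]].
det(H) = 4·(-6) − 8² = -88.
Since det(H) < 0, H is indefinite and the critical point is a saddle point.

saddle point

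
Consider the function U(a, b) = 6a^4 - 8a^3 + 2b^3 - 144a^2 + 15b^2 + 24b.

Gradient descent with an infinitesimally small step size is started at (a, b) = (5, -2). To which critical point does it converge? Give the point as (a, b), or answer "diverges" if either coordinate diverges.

U is separable, so gradient descent decouples: a follows -∂U/∂a, b follows -∂U/∂b.
∂U/∂a = 24a(a - 4)(a + 3); at a=5 this is 960, so a decreases.
∂U/∂b = 6(b + 1)(b + 4); at b=-2 this is -12, so b increases.
a converges to its nearest critical value 4 (a local min of the a-part); b converges to -1. The iterate converges to (4, -1).

(4, -1)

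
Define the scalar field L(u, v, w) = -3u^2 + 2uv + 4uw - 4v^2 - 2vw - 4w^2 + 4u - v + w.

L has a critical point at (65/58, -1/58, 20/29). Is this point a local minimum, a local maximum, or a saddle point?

The Hessian is constant: H = [[-6, 2, 4], [2, -8, -2], [4, -2, -8]].
Leading principal minors: Δ₁ = -6, Δ₂ = 44, Δ₃ = -232.
The minors alternate sign starting negative (−, +, −), so H is negative definite: a local maximum.

local maximum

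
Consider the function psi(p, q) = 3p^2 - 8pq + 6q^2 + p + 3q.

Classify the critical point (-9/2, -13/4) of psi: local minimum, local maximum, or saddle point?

local minimum

The Hessian of psi is constant: H = [[6, -8], [-8, 12]].
det(H) = 6·12 − (-8)² = 8.
det(H) > 0 and tr(H) = 18 > 0, so H is positive definite and the point is a local minimum.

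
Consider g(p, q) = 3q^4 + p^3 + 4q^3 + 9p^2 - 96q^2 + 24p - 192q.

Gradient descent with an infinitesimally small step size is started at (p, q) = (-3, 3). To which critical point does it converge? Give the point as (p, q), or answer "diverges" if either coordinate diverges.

g is separable, so gradient descent decouples: p follows -∂g/∂p, q follows -∂g/∂q.
∂g/∂p = 3(p + 2)(p + 4); at p=-3 this is -3, so p increases.
∂g/∂q = 12(q - 4)(q + 1)(q + 4); at q=3 this is -336, so q increases.
p converges to its nearest critical value -2 (a local min of the p-part); q converges to 4. The iterate converges to (-2, 4).

(-2, 4)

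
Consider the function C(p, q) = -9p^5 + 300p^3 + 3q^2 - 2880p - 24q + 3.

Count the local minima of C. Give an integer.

C separates as a function of p plus a function of q, so ∇C=0 decouples.
∂C/∂p = -45(p - 4)(p - 2)(p + 2)(p + 4) = 0 at p ∈ {-4, -2, 2, 4}; ∂C/∂q = 6(q - 4) = 0 at q ∈ {4}.
The Hessian is diagonal: diag(C_pp, C_qq). Second derivatives: C_pp(-4)=4320, C_pp(-2)=-2160, C_pp(2)=2160, C_pp(4)=-4320; C_qq(4)=6.
Local minima occur where both diagonal entries positive: (-4, 4), (2, 4). Count: 2.

2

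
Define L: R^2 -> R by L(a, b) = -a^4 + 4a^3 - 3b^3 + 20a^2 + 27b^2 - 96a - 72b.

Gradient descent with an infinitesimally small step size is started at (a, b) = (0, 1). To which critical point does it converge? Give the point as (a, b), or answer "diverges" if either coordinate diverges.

L is separable, so gradient descent decouples: a follows -∂L/∂a, b follows -∂L/∂b.
∂L/∂a = -4(a - 4)(a - 2)(a + 3); at a=0 this is -96, so a increases.
∂L/∂b = -9(b - 4)(b - 2); at b=1 this is -27, so b increases.
a converges to its nearest critical value 2 (a local min of the a-part); b converges to 2. The iterate converges to (2, 2).

(2, 2)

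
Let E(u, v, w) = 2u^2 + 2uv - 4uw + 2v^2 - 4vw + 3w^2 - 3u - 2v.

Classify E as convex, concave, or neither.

E is quadratic, so its Hessian is the constant matrix H = [[4, 2, -4], [2, 4, -4], [-4, -4, 6]].
Leading principal minors: 4, 12, 8.
All positive ⇒ H ≻ 0 ⇒ convex.

convex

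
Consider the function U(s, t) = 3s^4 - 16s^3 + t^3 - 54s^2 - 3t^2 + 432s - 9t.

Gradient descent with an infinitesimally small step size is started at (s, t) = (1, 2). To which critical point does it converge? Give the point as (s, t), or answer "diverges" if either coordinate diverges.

U is separable, so gradient descent decouples: s follows -∂U/∂s, t follows -∂U/∂t.
∂U/∂s = 12(s - 4)(s - 3)(s + 3); at s=1 this is 288, so s decreases.
∂U/∂t = 3(t - 3)(t + 1); at t=2 this is -9, so t increases.
s converges to its nearest critical value -3 (a local min of the s-part); t converges to 3. The iterate converges to (-3, 3).

(-3, 3)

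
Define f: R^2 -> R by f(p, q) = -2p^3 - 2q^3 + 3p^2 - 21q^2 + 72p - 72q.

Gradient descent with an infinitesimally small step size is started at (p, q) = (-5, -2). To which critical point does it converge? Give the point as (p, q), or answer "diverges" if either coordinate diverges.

diverges

f is separable, so gradient descent decouples: p follows -∂f/∂p, q follows -∂f/∂q.
∂f/∂p = -6(p - 4)(p + 3); at p=-5 this is -108, so p increases.
∂f/∂q = -6(q + 3)(q + 4); at q=-2 this is -12, so q increases.
The q-coordinate has no critical point in that direction and runs off to infinity.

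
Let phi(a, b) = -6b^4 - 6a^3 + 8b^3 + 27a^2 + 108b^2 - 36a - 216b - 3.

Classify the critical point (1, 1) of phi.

The mixed partial ∂²phi/∂a∂b is 0, so the Hessian at any point is diag(phi_aa, phi_bb) = diag(18(-2a + 3), 24(-3b^2 + 2b + 9)).
At (1, 1): H = diag(18, 192).
Both eigenvalues are positive, so H is positive definite: a local minimum.

local minimum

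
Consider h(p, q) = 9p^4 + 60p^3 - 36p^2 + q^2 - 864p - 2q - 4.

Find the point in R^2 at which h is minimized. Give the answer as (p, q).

h(p,q) separates as A(p) + B(q) − 4, so its minimum is min A + min B − 4.
A'(p) = 36(p - 2)(p + 3)(p + 4) vanishes at p ∈ {-4, -3, 2}; B'(q) = 2q - 2 vanishes at q ∈ {1}.
Local minima of A (where A''>0): A(-4)=1344, A(2)=-1248. Local minima of B: B(1)=-1.
So the global minimum of h is A(2) + B(1) − 4 = -1248 − 1 − 4 = -1253, attained at (2, 1).

(2, 1)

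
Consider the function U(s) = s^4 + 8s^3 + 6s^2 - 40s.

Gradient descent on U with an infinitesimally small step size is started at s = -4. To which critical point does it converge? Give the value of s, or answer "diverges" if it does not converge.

U'(s) = 4(s - 1)(s + 2)(s + 5), so U'(-4) = 40.
Gradient descent moves in the -U' direction, i.e. s is decreasing.
The nearest critical point in that direction is s = -5, where U'' = 72 > 0 (a local minimum). The iterate converges there.

-5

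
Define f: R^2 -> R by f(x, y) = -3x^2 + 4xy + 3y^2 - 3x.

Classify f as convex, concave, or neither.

neither

f is quadratic, so its Hessian is the constant matrix H = [[-6, 4], [4, 6]].
det(H) = -52, tr(H) = 0.
det(H) < 0, so H is indefinite: neither convex nor concave.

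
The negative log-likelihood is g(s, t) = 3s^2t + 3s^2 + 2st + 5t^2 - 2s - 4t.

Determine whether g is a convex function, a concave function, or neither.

neither

The term 3s^2t is cubic, so the Hessian is not constant.
∂²g/∂s² = 6t + 6, which takes both signs as t varies (negative for sufficiently negative t). A diagonal entry of the Hessian changing sign means the Hessian is neither positive- nor negative-semidefinite on all of R^2.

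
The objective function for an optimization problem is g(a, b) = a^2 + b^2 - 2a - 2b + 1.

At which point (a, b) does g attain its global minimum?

(1, 1)

g(a,b) separates as P(a) + Q(b) + 1, so its minimum is min P + min Q + 1.
P'(a) = 2a - 2 vanishes at a ∈ {1}; Q'(b) = 2b - 2 vanishes at b ∈ {1}.
Local minima of P (where P''>0): P(1)=-1. Local minima of Q: Q(1)=-1.
So the global minimum of g is P(1) + Q(1) + 1 = -1 − 1 + 1 = -1, attained at (1, 1).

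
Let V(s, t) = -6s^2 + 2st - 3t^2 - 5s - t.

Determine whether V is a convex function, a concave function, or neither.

concave

V is quadratic, so its Hessian is the constant matrix H = [[-12, 2], [2, -6]].
det(H) = 68, tr(H) = -18.
det(H) > 0 and tr(H) < 0, so H is negative definite everywhere: concave.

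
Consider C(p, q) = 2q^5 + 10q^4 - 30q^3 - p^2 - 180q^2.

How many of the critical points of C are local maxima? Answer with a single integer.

C separates as a function of p plus a function of q, so ∇C=0 decouples.
∂C/∂p = -2p = 0 at p ∈ {0}; ∂C/∂q = 10q(q - 3)(q + 3)(q + 4) = 0 at q ∈ {-4, -3, 0, 3}.
The Hessian is diagonal: diag(C_pp, C_qq). Second derivatives: C_pp(0)=-2; C_qq(-4)=-280, C_qq(-3)=180, C_qq(0)=-360, C_qq(3)=1260.
Local maxima occur where both diagonal entries negative: (0, -4), (0, 0). Count: 2.

2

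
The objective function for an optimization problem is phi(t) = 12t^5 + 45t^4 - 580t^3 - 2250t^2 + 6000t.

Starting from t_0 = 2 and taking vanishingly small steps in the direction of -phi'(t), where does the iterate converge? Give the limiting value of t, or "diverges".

phi'(t) = 60(t - 5)(t - 1)(t + 4)(t + 5), so phi'(2) = -7560.
Gradient descent moves in the -phi' direction, i.e. t is increasing.
The nearest critical point in that direction is t = 5, where phi'' = 21600 > 0 (a local minimum). The iterate converges there.

5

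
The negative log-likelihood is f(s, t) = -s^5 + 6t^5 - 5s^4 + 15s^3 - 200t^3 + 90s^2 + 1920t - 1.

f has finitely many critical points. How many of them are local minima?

f separates as a function of s plus a function of t, so ∇f=0 decouples.
∂f/∂s = -5s(s - 3)(s + 3)(s + 4) = 0 at s ∈ {-4, -3, 0, 3}; ∂f/∂t = 30(t - 4)(t - 2)(t + 2)(t + 4) = 0 at t ∈ {-4, -2, 2, 4}.
The Hessian is diagonal: diag(f_ss, f_tt). Second derivatives: f_ss(-4)=140, f_ss(-3)=-90, f_ss(0)=180, f_ss(3)=-630; f_tt(-4)=-2880, f_tt(-2)=1440, f_tt(2)=-1440, f_tt(4)=2880.
Local minima occur where both diagonal entries positive: (-4, -2), (-4, 4), (0, -2), (0, 4). Count: 4.

4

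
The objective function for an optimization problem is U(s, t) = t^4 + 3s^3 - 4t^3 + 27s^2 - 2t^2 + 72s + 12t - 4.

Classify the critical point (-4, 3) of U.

The mixed partial ∂²U/∂s∂t is 0, so the Hessian at any point is diag(U_ss, U_tt) = diag(18(s + 3), 4(3t^2 - 6t - 1)).
At (-4, 3): H = diag(-18, 32).
The eigenvalues have opposite signs, so H is indefinite: a saddle point.

saddle point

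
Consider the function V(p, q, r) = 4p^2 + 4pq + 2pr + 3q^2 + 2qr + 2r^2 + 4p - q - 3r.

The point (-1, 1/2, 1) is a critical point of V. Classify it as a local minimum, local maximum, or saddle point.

The Hessian is constant: H = [[8, 4, 2], [4, 6, 2], [2, 2, 4]].
Leading principal minors: Δ₁ = 8, Δ₂ = 32, Δ₃ = 104.
All leading minors are positive, so H is positive definite: a local minimum.

local minimum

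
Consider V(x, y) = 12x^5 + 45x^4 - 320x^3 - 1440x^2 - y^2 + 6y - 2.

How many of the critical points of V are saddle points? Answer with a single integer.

2

V separates as a function of x plus a function of y, so ∇V=0 decouples.
∂V/∂x = 60x(x - 4)(x + 3)(x + 4) = 0 at x ∈ {-4, -3, 0, 4}; ∂V/∂y = -2(y - 3) = 0 at y ∈ {3}.
The Hessian is diagonal: diag(V_xx, V_yy). Second derivatives: V_xx(-4)=-1920, V_xx(-3)=1260, V_xx(0)=-2880, V_xx(4)=13440; V_yy(3)=-2.
Saddle points occur where the two diagonal entries have opposite signs: (-3, 3), (4, 3). Count: 2.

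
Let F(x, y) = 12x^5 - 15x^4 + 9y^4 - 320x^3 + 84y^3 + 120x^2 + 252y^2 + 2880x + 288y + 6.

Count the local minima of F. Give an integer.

4

F separates as a function of x plus a function of y, so ∇F=0 decouples.
∂F/∂x = 60(x - 4)(x - 2)(x + 2)(x + 3) = 0 at x ∈ {-3, -2, 2, 4}; ∂F/∂y = 36(y + 1)(y + 2)(y + 4) = 0 at y ∈ {-4, -2, -1}.
The Hessian is diagonal: diag(F_xx, F_yy). Second derivatives: F_xx(-3)=-2100, F_xx(-2)=1440, F_xx(2)=-2400, F_xx(4)=5040; F_yy(-4)=216, F_yy(-2)=-72, F_yy(-1)=108.
Local minima occur where both diagonal entries positive: (-2, -4), (-2, -1), (4, -4), (4, -1). Count: 4.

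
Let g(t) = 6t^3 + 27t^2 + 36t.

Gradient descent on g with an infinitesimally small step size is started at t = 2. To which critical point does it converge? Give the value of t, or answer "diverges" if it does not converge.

g'(t) = 18(t + 1)(t + 2), so g'(2) = 216.
Gradient descent moves in the -g' direction, i.e. t is decreasing.
The nearest critical point in that direction is t = -1, where g'' = 18 > 0 (a local minimum). The iterate converges there.

-1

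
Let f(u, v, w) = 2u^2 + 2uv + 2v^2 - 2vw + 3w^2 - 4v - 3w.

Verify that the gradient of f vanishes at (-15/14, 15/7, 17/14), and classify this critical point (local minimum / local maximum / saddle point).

local minimum

∇f = (4u + 2v, 2u + 4v - 2w - 4, -2v + 6w - 3); substituting (-15/14, 15/7, 17/14) gives ∇f = (0, 0, 0), so (-15/14, 15/7, 17/14) is indeed a critical point.
The Hessian is constant: H = [[4, 2, 0], [2, 4, -2], [0, -2, 6]].
Leading principal minors: Δ₁ = 4, Δ₂ = 12, Δ₃ = 56.
All leading minors are positive, so H is positive definite: a local minimum.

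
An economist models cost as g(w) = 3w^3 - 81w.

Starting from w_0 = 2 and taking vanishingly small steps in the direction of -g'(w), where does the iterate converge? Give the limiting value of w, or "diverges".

3

g'(w) = 9(w - 3)(w + 3), so g'(2) = -45.
Gradient descent moves in the -g' direction, i.e. w is increasing.
The nearest critical point in that direction is w = 3, where g'' = 54 > 0 (a local minimum). The iterate converges there.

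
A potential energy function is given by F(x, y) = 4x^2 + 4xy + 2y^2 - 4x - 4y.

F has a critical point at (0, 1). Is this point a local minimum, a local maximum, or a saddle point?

local minimum

The Hessian of F is constant: H = [[8, 4], [4, 4]].
det(H) = 8·4 − 4² = 16.
det(H) > 0 and tr(H) = 12 > 0, so H is positive definite and the point is a local minimum.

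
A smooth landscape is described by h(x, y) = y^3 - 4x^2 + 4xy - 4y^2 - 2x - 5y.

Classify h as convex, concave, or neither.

neither

The term y^3 is cubic, so the Hessian is not constant.
∂²h/∂y² = 6y - 8, which takes both signs as y varies (negative for sufficiently negative y). A diagonal entry of the Hessian changing sign means the Hessian is neither positive- nor negative-semidefinite on all of R^2.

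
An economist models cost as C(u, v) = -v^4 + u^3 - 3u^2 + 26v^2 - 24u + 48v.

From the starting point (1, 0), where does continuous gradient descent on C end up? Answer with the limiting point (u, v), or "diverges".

C is separable, so gradient descent decouples: u follows -∂C/∂u, v follows -∂C/∂v.
∂C/∂u = 3(u - 4)(u + 2); at u=1 this is -27, so u increases.
∂C/∂v = -4(v - 4)(v + 1)(v + 3); at v=0 this is 48, so v decreases.
u converges to its nearest critical value 4 (a local min of the u-part); v converges to -1. The iterate converges to (4, -1).

(4, -1)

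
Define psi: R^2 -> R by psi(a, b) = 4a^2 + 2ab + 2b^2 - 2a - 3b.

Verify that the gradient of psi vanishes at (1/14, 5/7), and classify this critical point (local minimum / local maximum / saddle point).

local minimum

∇psi = (8a + 2b - 2, 2a + 4b - 3); substituting (1/14, 5/7) gives ∇psi = (0, 0), so (1/14, 5/7) is indeed a critical point.
The Hessian of psi is constant: H = [[8, 2], [2, 4]].
det(H) = 8·4 − 2² = 28.
det(H) > 0 and tr(H) = 12 > 0, so H is positive definite and the point is a local minimum.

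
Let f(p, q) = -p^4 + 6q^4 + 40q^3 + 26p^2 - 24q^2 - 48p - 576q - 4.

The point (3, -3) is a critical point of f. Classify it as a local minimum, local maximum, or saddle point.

local maximum

The mixed partial ∂²f/∂p∂q is 0, so the Hessian at any point is diag(f_pp, f_qq) = diag(4(-3p^2 + 13), 24(3q^2 + 10q - 2)).
At (3, -3): H = diag(-56, -120).
Both eigenvalues are negative, so H is negative definite: a local maximum.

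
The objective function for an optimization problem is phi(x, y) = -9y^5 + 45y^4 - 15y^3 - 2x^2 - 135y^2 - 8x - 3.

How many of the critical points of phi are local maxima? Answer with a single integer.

phi separates as a function of x plus a function of y, so ∇phi=0 decouples.
∂phi/∂x = -4(x + 2) = 0 at x ∈ {-2}; ∂phi/∂y = -45y(y - 3)(y - 2)(y + 1) = 0 at y ∈ {-1, 0, 2, 3}.
The Hessian is diagonal: diag(phi_xx, phi_yy). Second derivatives: phi_xx(-2)=-4; phi_yy(-1)=540, phi_yy(0)=-270, phi_yy(2)=270, phi_yy(3)=-540.
Local maxima occur where both diagonal entries negative: (-2, 0), (-2, 3). Count: 2.

2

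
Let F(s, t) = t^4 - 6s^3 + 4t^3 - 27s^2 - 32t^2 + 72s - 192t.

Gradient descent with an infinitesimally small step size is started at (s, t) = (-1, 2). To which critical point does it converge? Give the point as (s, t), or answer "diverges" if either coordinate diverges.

(-4, 4)

F is separable, so gradient descent decouples: s follows -∂F/∂s, t follows -∂F/∂t.
∂F/∂s = -18(s - 1)(s + 4); at s=-1 this is 108, so s decreases.
∂F/∂t = 4(t - 4)(t + 3)(t + 4); at t=2 this is -240, so t increases.
s converges to its nearest critical value -4 (a local min of the s-part); t converges to 4. The iterate converges to (-4, 4).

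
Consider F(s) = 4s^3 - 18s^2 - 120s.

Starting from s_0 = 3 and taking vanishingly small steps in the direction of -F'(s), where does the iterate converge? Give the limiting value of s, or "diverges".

5

F'(s) = 12(s - 5)(s + 2), so F'(3) = -120.
Gradient descent moves in the -F' direction, i.e. s is increasing.
The nearest critical point in that direction is s = 5, where F'' = 84 > 0 (a local minimum). The iterate converges there.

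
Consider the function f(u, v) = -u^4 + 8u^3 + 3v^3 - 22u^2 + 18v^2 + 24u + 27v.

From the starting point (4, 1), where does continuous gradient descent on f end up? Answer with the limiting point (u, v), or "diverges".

f is separable, so gradient descent decouples: u follows -∂f/∂u, v follows -∂f/∂v.
∂f/∂u = -4(u - 3)(u - 2)(u - 1); at u=4 this is -24, so u increases.
∂f/∂v = 9(v + 1)(v + 3); at v=1 this is 72, so v decreases.
The u-coordinate has no critical point in that direction and runs off to infinity.

diverges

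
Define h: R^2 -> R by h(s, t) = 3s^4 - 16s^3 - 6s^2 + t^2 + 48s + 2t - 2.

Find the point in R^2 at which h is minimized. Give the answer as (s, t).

(4, -1)

h(s,t) separates as P(s) + Q(t) − 2, so its minimum is min P + min Q − 2.
P'(s) = 12(s - 4)(s - 1)(s + 1) vanishes at s ∈ {-1, 1, 4}; Q'(t) = 2(t + 1) vanishes at t ∈ {-1}.
Local minima of P (where P''>0): P(-1)=-35, P(4)=-160. Local minima of Q: Q(-1)=-1.
So the global minimum of h is P(4) + Q(-1) − 2 = -160 − 1 − 2 = -163, attained at (4, -1).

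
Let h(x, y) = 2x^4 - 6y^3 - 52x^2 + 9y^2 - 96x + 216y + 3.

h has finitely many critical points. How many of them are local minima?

h separates as a function of x plus a function of y, so ∇h=0 decouples.
∂h/∂x = 8(x - 4)(x + 1)(x + 3) = 0 at x ∈ {-3, -1, 4}; ∂h/∂y = -18(y - 4)(y + 3) = 0 at y ∈ {-3, 4}.
The Hessian is diagonal: diag(h_xx, h_yy). Second derivatives: h_xx(-3)=112, h_xx(-1)=-80, h_xx(4)=280; h_yy(-3)=126, h_yy(4)=-126.
Local minima occur where both diagonal entries positive: (-3, -3), (4, -3). Count: 2.

2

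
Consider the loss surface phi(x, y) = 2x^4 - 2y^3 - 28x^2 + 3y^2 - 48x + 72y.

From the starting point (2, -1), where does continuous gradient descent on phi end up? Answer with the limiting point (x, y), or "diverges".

phi is separable, so gradient descent decouples: x follows -∂phi/∂x, y follows -∂phi/∂y.
∂phi/∂x = 8(x - 3)(x + 1)(x + 2); at x=2 this is -96, so x increases.
∂phi/∂y = -6(y - 4)(y + 3); at y=-1 this is 60, so y decreases.
x converges to its nearest critical value 3 (a local min of the x-part); y converges to -3. The iterate converges to (3, -3).

(3, -3)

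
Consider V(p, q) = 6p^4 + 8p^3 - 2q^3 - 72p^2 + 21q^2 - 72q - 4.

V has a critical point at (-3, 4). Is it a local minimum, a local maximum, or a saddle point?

saddle point

The mixed partial ∂²V/∂p∂q is 0, so the Hessian at any point is diag(V_pp, V_qq) = diag(24(3p^2 + 2p - 6), 6(-2q + 7)).
At (-3, 4): H = diag(360, -6).
The eigenvalues have opposite signs, so H is indefinite: a saddle point.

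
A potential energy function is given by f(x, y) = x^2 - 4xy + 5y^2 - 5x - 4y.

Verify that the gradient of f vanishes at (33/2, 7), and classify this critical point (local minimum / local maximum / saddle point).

∇f = (2x - 4y - 5, -4x + 10y - 4); substituting (33/2, 7) gives ∇f = (0, 0), so (33/2, 7) is indeed a critical point.
The Hessian of f is constant: H = [[2, -4], [-4, 10]].
det(H) = 2·10 − (-4)² = 4.
det(H) > 0 and tr(H) = 12 > 0, so H is positive definite and the point is a local minimum.

local minimum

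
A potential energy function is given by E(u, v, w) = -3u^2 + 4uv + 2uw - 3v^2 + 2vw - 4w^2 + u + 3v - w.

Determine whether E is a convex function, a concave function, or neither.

concave

E is quadratic, so its Hessian is the constant matrix H = [[-6, 4, 2], [4, -6, 2], [2, 2, -8]].
Leading principal minors: -6, 20, -80.
Signs alternate −, +, − ⇒ H ≺ 0 ⇒ concave.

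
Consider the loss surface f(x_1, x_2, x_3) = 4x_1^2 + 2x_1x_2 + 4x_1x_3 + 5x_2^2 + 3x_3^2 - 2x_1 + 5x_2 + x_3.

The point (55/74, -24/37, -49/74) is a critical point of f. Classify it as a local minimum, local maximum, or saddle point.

The Hessian is constant: H = [[8, 2, 4], [2, 10, 0], [4, 0, 6]].
Leading principal minors: Δ₁ = 8, Δ₂ = 76, Δ₃ = 296.
All leading minors are positive, so H is positive definite: a local minimum.

local minimum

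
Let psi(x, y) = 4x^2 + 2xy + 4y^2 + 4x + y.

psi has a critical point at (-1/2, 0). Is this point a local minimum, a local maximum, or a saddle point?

local minimum

The Hessian of psi is constant: H = [[8, 2], [2, 8]].
det(H) = 8·8 − 2² = 60.
det(H) > 0 and tr(H) = 16 > 0, so H is positive definite and the point is a local minimum.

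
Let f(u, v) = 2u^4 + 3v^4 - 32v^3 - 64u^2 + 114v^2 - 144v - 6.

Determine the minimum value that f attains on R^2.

f(u,v) separates as P(u) + Q(v) − 6, so its minimum is min P + min Q − 6.
P'(u) = 8u(u - 4)(u + 4) vanishes at u ∈ {-4, 0, 4}; Q'(v) = 12(v - 4)(v - 3)(v - 1) vanishes at v ∈ {1, 3, 4}.
Local minima of P (where P''>0): P(-4)=-512, P(4)=-512. Local minima of Q: Q(1)=-59, Q(4)=-32.
So the global minimum of f is P(-4) + Q(1) − 6 = -512 − 59 − 6 = -577, attained at (-4, 1).

-577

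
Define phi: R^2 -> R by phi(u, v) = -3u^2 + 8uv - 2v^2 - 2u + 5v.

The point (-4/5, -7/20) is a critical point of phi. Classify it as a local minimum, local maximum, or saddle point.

saddle point

The Hessian of phi is constant: H = [[-6, 8], [8, -4]].
det(H) = (-6)·(-4) − 8² = -40.
Since det(H) < 0, H is indefinite and the critical point is a saddle point.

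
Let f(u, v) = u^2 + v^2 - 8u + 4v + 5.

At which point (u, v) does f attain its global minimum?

f(u,v) separates as P(u) + Q(v) + 5, so its minimum is min P + min Q + 5.
P'(u) = 2u - 8 vanishes at u ∈ {4}; Q'(v) = 2v + 4 vanishes at v ∈ {-2}.
Local minima of P (where P''>0): P(4)=-16. Local minima of Q: Q(-2)=-4.
So the global minimum of f is P(4) + Q(-2) + 5 = -16 − 4 + 5 = -15, attained at (4, -2).

(4, -2)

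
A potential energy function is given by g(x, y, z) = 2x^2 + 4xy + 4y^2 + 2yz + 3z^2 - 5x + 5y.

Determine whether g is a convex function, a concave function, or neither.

convex

g is quadratic, so its Hessian is the constant matrix H = [[4, 4, 0], [4, 8, 2], [0, 2, 6]].
Leading principal minors: 4, 16, 80.
All positive ⇒ H ≻ 0 ⇒ convex.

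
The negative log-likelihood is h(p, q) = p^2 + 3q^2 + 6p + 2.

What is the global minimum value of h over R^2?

-7

h(p,q) separates as A(p) + B(q) + 2, so its minimum is min A + min B + 2.
A'(p) = 2p + 6 vanishes at p ∈ {-3}; B'(q) = 6q vanishes at q ∈ {0}.
Local minima of A (where A''>0): A(-3)=-9. Local minima of B: B(0)=0.
So the global minimum of h is A(-3) + B(0) + 2 = -9 + 0 + 2 = -7, attained at (-3, 0).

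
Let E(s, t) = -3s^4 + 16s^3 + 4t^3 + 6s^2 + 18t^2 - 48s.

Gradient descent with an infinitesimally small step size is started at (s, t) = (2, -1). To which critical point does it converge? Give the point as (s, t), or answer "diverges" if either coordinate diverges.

(1, 0)

E is separable, so gradient descent decouples: s follows -∂E/∂s, t follows -∂E/∂t.
∂E/∂s = -12(s - 4)(s - 1)(s + 1); at s=2 this is 72, so s decreases.
∂E/∂t = 12t(t + 3); at t=-1 this is -24, so t increases.
s converges to its nearest critical value 1 (a local min of the s-part); t converges to 0. The iterate converges to (1, 0).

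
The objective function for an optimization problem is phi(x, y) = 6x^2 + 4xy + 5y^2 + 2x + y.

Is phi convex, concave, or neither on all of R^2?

phi is quadratic, so its Hessian is the constant matrix H = [[12, 4], [4, 10]].
det(H) = 104, tr(H) = 22.
det(H) > 0 and tr(H) > 0, so H is positive definite everywhere: convex.

convex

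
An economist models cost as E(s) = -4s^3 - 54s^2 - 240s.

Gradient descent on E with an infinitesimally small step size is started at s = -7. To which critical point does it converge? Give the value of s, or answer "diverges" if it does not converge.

-5

E'(s) = -12(s + 4)(s + 5), so E'(-7) = -72.
Gradient descent moves in the -E' direction, i.e. s is increasing.
The nearest critical point in that direction is s = -5, where E'' = 12 > 0 (a local minimum). The iterate converges there.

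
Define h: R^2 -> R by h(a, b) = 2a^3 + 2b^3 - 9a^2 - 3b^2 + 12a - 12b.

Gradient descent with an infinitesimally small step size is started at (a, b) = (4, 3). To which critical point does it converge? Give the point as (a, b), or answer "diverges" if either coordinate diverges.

h is separable, so gradient descent decouples: a follows -∂h/∂a, b follows -∂h/∂b.
∂h/∂a = 6(a - 2)(a - 1); at a=4 this is 36, so a decreases.
∂h/∂b = 6(b - 2)(b + 1); at b=3 this is 24, so b decreases.
a converges to its nearest critical value 2 (a local min of the a-part); b converges to 2. The iterate converges to (2, 2).

(2, 2)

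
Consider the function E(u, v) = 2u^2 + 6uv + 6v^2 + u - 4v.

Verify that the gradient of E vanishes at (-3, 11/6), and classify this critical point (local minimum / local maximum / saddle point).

local minimum

∇E = (4u + 6v + 1, 6u + 12v - 4); substituting (-3, 11/6) gives ∇E = (0, 0), so (-3, 11/6) is indeed a critical point.
The Hessian of E is constant: H = [[4, 6], [6, 12]].
det(H) = 4·12 − 6² = 12.
det(H) > 0 and tr(H) = 16 > 0, so H is positive definite and the point is a local minimum.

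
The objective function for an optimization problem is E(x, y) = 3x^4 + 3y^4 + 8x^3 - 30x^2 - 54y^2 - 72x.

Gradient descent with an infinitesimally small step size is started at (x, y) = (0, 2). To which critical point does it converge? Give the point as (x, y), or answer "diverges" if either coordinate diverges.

E is separable, so gradient descent decouples: x follows -∂E/∂x, y follows -∂E/∂y.
∂E/∂x = 12(x - 2)(x + 1)(x + 3); at x=0 this is -72, so x increases.
∂E/∂y = 12y(y - 3)(y + 3); at y=2 this is -120, so y increases.
x converges to its nearest critical value 2 (a local min of the x-part); y converges to 3. The iterate converges to (2, 3).

(2, 3)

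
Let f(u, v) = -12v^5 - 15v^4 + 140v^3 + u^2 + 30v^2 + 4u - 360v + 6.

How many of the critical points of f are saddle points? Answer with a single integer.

f separates as a function of u plus a function of v, so ∇f=0 decouples.
∂f/∂u = 2(u + 2) = 0 at u ∈ {-2}; ∂f/∂v = -60(v - 2)(v - 1)(v + 1)(v + 3) = 0 at v ∈ {-3, -1, 1, 2}.
The Hessian is diagonal: diag(f_uu, f_vv). Second derivatives: f_uu(-2)=2; f_vv(-3)=2400, f_vv(-1)=-720, f_vv(1)=480, f_vv(2)=-900.
Saddle points occur where the two diagonal entries have opposite signs: (-2, -1), (-2, 2). Count: 2.

2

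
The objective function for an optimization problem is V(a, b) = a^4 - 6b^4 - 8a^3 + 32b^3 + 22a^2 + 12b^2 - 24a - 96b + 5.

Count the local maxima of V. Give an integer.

2

V separates as a function of a plus a function of b, so ∇V=0 decouples.
∂V/∂a = 4(a - 3)(a - 2)(a - 1) = 0 at a ∈ {1, 2, 3}; ∂V/∂b = -24(b - 4)(b - 1)(b + 1) = 0 at b ∈ {-1, 1, 4}.
The Hessian is diagonal: diag(V_aa, V_bb). Second derivatives: V_aa(1)=8, V_aa(2)=-4, V_aa(3)=8; V_bb(-1)=-240, V_bb(1)=144, V_bb(4)=-360.
Local maxima occur where both diagonal entries negative: (2, -1), (2, 4). Count: 2.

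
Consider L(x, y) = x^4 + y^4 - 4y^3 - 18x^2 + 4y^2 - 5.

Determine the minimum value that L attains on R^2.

-86

L(x,y) separates as P(x) + Q(y) − 5, so its minimum is min P + min Q − 5.
P'(x) = 4x(x - 3)(x + 3) vanishes at x ∈ {-3, 0, 3}; Q'(y) = 4y(y - 2)(y - 1) vanishes at y ∈ {0, 1, 2}.
Local minima of P (where P''>0): P(-3)=-81, P(3)=-81. Local minima of Q: Q(0)=0, Q(2)=0.
So the global minimum of L is P(-3) + Q(0) − 5 = -81 + 0 − 5 = -86, attained at (-3, 0).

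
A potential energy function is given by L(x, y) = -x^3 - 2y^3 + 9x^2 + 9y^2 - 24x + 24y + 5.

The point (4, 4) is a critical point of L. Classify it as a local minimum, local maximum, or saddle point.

The mixed partial ∂²L/∂x∂y is 0, so the Hessian at any point is diag(L_xx, L_yy) = diag(6(-x + 3), 6(-2y + 3)).
At (4, 4): H = diag(-6, -30).
Both eigenvalues are negative, so H is negative definite: a local maximum.

local maximum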